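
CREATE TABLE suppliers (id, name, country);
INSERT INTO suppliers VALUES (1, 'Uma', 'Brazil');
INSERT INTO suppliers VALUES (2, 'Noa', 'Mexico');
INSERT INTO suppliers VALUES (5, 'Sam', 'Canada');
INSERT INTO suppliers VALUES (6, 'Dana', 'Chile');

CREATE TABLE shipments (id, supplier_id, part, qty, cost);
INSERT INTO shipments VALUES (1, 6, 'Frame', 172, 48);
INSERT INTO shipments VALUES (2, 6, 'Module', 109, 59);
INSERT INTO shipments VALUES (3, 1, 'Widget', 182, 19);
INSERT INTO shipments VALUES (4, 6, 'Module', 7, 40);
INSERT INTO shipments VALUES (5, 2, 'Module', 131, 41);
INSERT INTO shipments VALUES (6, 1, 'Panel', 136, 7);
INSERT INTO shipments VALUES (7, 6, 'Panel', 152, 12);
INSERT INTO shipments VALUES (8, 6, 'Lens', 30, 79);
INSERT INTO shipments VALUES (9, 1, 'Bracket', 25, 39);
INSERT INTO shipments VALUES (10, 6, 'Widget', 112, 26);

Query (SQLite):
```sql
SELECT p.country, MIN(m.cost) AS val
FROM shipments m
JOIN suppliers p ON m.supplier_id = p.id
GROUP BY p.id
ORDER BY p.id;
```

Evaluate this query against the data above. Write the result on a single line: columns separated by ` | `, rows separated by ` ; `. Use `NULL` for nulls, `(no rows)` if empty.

Brazil | 7 ; Mexico | 41 ; Chile | 12

Join each shipments row to its suppliers via supplier_id.
Group joined rows by suppliers.id; compute MIN(m.cost) per group.
  1: ids {3, 6, 9} → MIN(m.cost)=7
  2: ids {5} → MIN(m.cost)=41
  6: ids {1, 2, 4, 7, 8, 10} → MIN(m.cost)=12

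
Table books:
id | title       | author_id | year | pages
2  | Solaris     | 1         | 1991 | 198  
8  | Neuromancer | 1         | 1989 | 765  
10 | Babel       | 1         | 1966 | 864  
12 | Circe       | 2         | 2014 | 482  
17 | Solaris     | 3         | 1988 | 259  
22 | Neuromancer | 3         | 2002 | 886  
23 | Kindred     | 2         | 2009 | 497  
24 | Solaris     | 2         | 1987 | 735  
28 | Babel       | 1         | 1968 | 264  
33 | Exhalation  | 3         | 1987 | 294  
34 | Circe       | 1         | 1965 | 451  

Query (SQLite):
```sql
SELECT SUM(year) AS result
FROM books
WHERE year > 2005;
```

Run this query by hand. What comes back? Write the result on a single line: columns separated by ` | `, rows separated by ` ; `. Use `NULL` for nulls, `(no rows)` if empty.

Rows where year > 2005 → year values: [2014, 2009].
SUM of non-NULL values = 4023.

4023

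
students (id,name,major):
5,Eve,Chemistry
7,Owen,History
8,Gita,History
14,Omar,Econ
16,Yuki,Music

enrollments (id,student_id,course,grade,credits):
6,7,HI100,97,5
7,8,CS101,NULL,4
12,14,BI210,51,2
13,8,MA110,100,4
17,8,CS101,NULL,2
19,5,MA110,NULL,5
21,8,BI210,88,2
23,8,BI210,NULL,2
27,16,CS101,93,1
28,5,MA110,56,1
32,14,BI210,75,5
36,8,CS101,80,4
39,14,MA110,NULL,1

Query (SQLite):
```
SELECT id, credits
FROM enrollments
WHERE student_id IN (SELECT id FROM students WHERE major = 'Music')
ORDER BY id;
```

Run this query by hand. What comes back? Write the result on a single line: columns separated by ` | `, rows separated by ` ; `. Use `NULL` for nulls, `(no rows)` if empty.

27 | 1

Inner query: students.id where major = 'Music'.
Outer: keep enrollments rows whose student_id is in that set.
Inner query → {16}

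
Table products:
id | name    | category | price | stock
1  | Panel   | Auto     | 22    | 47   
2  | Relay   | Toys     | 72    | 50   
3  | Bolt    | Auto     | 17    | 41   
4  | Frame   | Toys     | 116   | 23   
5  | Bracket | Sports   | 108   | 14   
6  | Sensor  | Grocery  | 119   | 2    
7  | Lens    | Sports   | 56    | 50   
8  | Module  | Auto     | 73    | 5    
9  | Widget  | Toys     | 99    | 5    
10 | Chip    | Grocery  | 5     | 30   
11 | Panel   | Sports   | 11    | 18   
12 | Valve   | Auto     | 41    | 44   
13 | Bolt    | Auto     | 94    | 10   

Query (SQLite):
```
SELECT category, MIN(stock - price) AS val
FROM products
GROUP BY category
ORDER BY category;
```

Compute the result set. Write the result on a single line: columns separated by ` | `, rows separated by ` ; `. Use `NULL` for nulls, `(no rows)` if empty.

Auto | -84 ; Grocery | -117 ; Sports | -94 ; Toys | -94

For each row compute stock - price.
Group by category; take MIN of the expression per group.
  Auto: ids {1, 3, 8, 12, 13} → MIN(stock - price)=-84
  Grocery: ids {6, 10} → MIN(stock - price)=-117
  Sports: ids {5, 7, 11} → MIN(stock - price)=-94
  Toys: ids {2, 4, 9} → MIN(stock - price)=-94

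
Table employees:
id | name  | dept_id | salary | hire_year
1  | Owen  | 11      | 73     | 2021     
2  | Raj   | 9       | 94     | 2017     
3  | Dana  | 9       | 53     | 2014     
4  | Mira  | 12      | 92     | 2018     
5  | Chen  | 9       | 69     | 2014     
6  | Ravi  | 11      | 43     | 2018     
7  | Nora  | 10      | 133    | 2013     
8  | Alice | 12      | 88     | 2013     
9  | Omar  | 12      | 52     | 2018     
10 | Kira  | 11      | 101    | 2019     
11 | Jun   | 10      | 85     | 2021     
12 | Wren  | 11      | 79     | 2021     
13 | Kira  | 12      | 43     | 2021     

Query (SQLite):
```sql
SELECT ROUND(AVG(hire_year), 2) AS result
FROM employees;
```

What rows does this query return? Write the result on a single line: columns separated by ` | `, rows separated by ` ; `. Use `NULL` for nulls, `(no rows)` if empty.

2017.54

All hire_year values: [2021, 2017, 2014, 2018, 2014, 2018, 2013, 2013, 2018, 2019, 2021, 2021, 2021].
AVG = 26228 / 13 (rounded to 2 dp).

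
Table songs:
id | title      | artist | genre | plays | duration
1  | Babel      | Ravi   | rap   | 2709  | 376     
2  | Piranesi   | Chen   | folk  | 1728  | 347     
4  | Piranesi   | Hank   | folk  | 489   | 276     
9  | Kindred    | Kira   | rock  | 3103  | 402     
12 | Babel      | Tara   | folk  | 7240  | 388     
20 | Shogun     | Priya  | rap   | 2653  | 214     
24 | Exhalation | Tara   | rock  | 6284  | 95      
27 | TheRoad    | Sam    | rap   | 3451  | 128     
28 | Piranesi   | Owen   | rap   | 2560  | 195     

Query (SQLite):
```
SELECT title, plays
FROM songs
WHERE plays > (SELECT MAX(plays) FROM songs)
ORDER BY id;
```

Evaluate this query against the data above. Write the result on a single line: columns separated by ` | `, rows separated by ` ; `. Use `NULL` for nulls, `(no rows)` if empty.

Scalar subquery: MAX(plays) over all songs rows = 7240.
Keep rows where plays > that value.

(no rows)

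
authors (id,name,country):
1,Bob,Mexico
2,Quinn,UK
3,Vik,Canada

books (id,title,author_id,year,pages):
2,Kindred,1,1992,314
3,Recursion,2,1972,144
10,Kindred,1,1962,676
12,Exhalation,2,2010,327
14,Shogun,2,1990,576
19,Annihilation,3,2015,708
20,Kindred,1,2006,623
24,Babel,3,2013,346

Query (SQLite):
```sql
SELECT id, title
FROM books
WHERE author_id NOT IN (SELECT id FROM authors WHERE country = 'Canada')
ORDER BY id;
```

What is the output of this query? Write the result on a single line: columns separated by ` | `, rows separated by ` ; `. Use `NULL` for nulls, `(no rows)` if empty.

2 | Kindred ; 3 | Recursion ; 10 | Kindred ; 12 | Exhalation ; 14 | Shogun ; 20 | Kindred

Inner query: authors.id where country = 'Canada'.
Outer: keep books rows whose author_id is not in that set.
Inner query → {3}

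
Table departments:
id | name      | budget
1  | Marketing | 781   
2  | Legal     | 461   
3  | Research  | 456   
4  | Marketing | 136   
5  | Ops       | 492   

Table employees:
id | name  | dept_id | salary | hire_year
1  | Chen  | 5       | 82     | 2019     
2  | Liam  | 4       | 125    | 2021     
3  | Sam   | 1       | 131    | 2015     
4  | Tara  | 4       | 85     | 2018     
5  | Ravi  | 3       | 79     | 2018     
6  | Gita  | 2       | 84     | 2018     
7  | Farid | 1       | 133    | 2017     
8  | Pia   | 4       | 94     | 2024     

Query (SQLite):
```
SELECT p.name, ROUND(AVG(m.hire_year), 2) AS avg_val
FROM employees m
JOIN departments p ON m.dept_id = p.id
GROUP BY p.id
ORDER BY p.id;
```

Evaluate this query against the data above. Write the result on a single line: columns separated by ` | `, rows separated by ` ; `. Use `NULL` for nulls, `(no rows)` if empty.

Marketing | 2016 ; Legal | 2018 ; Research | 2018 ; Marketing | 2021 ; Ops | 2019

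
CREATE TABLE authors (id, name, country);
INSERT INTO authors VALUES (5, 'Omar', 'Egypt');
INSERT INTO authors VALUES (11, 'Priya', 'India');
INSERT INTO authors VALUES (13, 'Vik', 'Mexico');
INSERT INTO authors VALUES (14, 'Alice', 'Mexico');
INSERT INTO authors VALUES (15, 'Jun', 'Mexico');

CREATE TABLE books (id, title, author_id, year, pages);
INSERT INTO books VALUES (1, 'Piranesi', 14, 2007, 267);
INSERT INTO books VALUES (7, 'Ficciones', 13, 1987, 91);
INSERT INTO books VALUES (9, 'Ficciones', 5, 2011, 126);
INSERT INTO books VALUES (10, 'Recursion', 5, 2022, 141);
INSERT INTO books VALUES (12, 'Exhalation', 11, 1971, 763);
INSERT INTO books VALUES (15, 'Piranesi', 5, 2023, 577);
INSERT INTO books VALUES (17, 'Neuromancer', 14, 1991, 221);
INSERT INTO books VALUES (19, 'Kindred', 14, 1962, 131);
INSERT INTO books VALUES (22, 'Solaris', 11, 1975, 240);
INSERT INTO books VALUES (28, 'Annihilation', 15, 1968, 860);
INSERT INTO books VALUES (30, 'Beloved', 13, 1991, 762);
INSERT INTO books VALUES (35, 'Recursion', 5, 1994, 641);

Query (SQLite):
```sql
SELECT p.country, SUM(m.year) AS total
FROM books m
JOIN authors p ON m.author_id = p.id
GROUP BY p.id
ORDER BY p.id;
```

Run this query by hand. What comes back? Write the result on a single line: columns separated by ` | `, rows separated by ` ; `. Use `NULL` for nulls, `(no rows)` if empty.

Egypt | 8050 ; India | 3946 ; Mexico | 3978 ; Mexico | 5960 ; Mexico | 1968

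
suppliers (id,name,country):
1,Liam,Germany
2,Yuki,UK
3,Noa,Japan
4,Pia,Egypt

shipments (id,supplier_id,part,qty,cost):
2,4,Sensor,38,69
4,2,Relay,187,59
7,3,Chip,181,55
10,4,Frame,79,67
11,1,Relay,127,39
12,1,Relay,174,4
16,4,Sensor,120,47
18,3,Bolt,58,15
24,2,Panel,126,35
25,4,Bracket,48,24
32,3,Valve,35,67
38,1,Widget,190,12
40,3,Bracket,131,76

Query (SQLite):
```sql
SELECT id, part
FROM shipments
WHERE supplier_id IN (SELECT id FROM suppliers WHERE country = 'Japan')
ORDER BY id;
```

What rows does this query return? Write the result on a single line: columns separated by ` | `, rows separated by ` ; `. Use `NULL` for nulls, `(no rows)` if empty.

Inner query: suppliers.id where country = 'Japan'.
Outer: keep shipments rows whose supplier_id is in that set.
Inner query → {3}

7 | Chip ; 18 | Bolt ; 32 | Valve ; 40 | Bracket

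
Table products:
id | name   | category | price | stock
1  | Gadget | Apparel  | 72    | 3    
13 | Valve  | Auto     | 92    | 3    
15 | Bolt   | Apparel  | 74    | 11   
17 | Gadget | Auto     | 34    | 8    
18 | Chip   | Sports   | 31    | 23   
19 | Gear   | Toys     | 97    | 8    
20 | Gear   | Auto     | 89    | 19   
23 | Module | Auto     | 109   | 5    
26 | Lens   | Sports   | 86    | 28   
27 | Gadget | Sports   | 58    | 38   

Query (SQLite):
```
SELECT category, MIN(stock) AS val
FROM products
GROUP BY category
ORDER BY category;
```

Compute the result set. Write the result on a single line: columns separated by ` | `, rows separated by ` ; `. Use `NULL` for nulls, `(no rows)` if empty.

Apparel | 3 ; Auto | 3 ; Sports | 23 ; Toys | 8

Partition products by category; compute MIN(stock) within each group.
  Apparel: ids {1, 15} → MIN(stock)=3
  Auto: ids {13, 17, 20, 23} → MIN(stock)=3
  Sports: ids {18, 26, 27} → MIN(stock)=23
  Toys: ids {19} → MIN(stock)=8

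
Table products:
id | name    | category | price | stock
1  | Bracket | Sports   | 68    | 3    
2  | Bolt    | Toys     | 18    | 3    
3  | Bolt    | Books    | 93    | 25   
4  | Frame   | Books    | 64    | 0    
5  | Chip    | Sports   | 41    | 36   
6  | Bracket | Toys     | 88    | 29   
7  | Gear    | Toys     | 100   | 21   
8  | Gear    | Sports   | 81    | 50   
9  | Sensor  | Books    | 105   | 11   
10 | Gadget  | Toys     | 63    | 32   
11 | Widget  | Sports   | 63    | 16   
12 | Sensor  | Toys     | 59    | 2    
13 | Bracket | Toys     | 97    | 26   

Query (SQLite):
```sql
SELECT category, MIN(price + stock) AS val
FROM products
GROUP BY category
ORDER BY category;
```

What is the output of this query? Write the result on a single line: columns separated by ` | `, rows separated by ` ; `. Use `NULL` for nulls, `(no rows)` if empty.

Books | 64 ; Sports | 71 ; Toys | 21

For each row compute price + stock.
Group by category; take MIN of the expression per group.
  Books: ids {3, 4, 9} → MIN(price + stock)=64
  Sports: ids {1, 5, 8, 11} → MIN(price + stock)=71
  Toys: ids {2, 6, 7, 10, 12, 13} → MIN(price + stock)=21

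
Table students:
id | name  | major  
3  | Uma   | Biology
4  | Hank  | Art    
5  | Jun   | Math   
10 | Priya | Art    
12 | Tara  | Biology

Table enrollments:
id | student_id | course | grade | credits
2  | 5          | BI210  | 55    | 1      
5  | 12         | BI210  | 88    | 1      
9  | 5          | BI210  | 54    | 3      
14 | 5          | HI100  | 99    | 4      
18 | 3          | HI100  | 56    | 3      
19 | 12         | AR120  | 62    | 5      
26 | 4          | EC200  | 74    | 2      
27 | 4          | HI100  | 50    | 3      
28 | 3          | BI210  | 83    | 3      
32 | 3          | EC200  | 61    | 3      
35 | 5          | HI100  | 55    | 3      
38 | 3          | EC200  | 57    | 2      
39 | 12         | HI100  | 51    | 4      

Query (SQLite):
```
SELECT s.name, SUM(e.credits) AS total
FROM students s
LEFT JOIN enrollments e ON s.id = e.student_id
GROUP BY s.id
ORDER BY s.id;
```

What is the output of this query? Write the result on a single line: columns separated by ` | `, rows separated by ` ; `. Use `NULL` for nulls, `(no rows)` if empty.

LEFT JOIN keeps every students row; unmatched ones get NULL for enrollments columns.
Group by students.id and compute SUM(e.credits). SUM over an all-NULL group is NULL.
  3: ids {18, 28, 32, 38} → SUM(e.credits)=11
  4: ids {26, 27} → SUM(e.credits)=5
  5: ids {2, 9, 14, 35} → SUM(e.credits)=11
  10: ids {—} → SUM(e.credits)=NULL
  12: ids {5, 19, 39} → SUM(e.credits)=10

Uma | 11 ; Hank | 5 ; Jun | 11 ; Priya | NULL ; Tara | 10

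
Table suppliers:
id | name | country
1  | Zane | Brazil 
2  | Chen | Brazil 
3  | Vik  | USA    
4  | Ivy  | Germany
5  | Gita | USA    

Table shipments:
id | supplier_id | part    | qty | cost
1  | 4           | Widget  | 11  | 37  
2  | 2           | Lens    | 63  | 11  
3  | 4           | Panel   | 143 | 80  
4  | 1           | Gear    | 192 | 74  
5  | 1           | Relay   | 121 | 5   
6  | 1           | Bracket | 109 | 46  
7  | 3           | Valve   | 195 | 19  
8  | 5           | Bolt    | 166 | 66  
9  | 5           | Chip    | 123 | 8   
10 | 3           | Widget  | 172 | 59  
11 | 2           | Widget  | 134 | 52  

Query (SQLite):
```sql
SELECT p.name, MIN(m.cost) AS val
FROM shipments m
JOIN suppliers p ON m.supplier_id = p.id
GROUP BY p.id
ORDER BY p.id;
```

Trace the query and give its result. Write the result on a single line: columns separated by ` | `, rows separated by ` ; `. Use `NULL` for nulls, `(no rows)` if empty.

Zane | 5 ; Chen | 11 ; Vik | 19 ; Ivy | 37 ; Gita | 8

Join each shipments row to its suppliers via supplier_id.
Group joined rows by suppliers.id; compute MIN(m.cost) per group.
  1: ids {4, 5, 6} → MIN(m.cost)=5
  2: ids {2, 11} → MIN(m.cost)=11
  3: ids {7, 10} → MIN(m.cost)=19
  4: ids {1, 3} → MIN(m.cost)=37
  5: ids {8, 9} → MIN(m.cost)=8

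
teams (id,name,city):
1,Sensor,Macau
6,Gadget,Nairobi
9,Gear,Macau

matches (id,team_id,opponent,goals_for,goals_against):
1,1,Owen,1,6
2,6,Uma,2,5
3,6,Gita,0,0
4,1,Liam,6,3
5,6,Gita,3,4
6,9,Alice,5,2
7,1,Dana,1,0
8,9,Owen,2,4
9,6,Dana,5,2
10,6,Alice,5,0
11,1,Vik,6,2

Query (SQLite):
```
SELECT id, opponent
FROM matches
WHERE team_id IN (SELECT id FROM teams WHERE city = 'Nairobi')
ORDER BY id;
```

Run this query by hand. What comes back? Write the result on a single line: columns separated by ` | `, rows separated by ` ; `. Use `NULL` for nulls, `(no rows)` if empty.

Inner query: teams.id where city = 'Nairobi'.
Outer: keep matches rows whose team_id is in that set.
Inner query → {6}

2 | Uma ; 3 | Gita ; 5 | Gita ; 9 | Dana ; 10 | Alice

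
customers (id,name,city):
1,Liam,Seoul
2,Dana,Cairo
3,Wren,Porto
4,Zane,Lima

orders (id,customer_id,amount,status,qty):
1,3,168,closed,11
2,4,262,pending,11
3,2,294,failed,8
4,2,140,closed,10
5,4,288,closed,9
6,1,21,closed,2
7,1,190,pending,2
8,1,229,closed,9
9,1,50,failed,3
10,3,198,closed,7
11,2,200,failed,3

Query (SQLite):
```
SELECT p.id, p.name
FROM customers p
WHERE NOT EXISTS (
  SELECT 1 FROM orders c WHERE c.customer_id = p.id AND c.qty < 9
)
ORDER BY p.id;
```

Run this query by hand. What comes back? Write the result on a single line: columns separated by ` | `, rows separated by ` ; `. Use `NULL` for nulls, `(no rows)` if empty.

For each customers row, check whether any orders with matching customer_id has qty < 9.
Keep rows where that is false.

4 | Zane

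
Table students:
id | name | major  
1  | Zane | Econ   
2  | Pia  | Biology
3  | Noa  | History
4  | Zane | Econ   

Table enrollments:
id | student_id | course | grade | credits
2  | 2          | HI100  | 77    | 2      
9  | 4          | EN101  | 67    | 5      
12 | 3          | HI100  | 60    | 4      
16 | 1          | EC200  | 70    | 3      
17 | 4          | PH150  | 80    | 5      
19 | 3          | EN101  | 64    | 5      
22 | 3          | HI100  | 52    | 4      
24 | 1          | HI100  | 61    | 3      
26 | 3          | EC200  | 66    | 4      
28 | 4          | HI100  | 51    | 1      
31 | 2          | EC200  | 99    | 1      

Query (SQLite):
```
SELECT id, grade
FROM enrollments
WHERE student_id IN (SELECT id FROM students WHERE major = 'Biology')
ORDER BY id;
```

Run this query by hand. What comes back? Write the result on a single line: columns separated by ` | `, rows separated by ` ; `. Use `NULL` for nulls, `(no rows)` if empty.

2 | 77 ; 31 | 99

Inner query: students.id where major = 'Biology'.
Outer: keep enrollments rows whose student_id is in that set.
Inner query → {2}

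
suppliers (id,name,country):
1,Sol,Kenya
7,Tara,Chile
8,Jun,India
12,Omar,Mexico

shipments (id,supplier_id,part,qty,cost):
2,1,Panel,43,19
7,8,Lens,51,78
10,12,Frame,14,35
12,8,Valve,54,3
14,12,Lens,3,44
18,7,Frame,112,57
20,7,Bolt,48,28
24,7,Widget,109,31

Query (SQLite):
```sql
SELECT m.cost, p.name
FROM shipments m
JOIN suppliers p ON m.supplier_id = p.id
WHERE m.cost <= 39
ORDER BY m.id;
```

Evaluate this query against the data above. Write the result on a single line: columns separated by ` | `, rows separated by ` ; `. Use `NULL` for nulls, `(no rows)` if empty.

Each shipments row matches the suppliers row where supplier_id = suppliers.id.
Then keep rows with m.cost <= 39.

19 | Sol ; 35 | Omar ; 3 | Jun ; 28 | Tara ; 31 | Tara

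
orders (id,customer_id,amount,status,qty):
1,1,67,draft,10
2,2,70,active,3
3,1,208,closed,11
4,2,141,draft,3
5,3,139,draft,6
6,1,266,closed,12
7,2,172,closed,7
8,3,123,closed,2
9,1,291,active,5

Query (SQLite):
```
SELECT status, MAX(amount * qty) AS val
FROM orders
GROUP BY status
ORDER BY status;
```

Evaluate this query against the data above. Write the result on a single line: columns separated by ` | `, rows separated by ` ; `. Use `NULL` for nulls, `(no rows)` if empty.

For each row compute amount * qty.
Group by status; take MAX of the expression per group.
  active: ids {2, 9} → MAX(amount * qty)=1455
  closed: ids {3, 6, 7, 8} → MAX(amount * qty)=3192
  draft: ids {1, 4, 5} → MAX(amount * qty)=834

active | 1455 ; closed | 3192 ; draft | 834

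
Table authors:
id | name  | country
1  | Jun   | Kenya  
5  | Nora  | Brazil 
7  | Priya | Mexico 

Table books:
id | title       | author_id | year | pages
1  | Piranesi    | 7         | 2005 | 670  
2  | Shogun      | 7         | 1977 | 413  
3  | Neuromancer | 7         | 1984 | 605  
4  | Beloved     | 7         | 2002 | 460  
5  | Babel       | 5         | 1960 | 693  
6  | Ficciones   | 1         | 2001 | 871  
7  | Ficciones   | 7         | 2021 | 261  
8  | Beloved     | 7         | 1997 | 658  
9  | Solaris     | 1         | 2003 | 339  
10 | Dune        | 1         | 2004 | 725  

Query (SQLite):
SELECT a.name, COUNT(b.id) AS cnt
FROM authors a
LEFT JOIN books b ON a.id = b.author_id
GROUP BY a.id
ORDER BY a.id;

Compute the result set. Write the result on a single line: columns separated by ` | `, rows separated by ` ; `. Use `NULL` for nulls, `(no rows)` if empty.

Jun | 3 ; Nora | 1 ; Priya | 6

LEFT JOIN keeps every authors row; unmatched ones get NULL for books columns.
Group by authors.id and compute COUNT(b.id). COUNT(col) of an all-NULL group is 0.
  1: ids {6, 9, 10} → COUNT(b.id)=3
  5: ids {5} → COUNT(b.id)=1
  7: ids {1, 2, 3, 4, 7, 8} → COUNT(b.id)=6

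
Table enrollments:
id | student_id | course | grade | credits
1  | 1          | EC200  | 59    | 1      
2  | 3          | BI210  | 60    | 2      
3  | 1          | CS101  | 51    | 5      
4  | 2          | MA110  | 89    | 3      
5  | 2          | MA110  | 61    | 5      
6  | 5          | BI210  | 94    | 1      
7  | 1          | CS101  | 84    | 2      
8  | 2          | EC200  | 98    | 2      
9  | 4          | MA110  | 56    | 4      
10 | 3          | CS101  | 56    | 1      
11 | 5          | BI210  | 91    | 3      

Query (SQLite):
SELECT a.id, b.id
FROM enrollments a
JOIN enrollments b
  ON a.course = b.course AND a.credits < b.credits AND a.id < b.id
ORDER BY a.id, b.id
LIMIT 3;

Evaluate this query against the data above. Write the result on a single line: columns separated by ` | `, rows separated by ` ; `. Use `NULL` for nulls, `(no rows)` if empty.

1 | 8 ; 2 | 11 ; 4 | 5

Pairs (a,b) with same course, a.credits < b.credits, a.id < b.id.
course groups: BI210:{2,6,11} CS101:{3,7,10} EC200:{1,8} MA110:{4,5,9}
Ordered by (a.id, b.id); first 3.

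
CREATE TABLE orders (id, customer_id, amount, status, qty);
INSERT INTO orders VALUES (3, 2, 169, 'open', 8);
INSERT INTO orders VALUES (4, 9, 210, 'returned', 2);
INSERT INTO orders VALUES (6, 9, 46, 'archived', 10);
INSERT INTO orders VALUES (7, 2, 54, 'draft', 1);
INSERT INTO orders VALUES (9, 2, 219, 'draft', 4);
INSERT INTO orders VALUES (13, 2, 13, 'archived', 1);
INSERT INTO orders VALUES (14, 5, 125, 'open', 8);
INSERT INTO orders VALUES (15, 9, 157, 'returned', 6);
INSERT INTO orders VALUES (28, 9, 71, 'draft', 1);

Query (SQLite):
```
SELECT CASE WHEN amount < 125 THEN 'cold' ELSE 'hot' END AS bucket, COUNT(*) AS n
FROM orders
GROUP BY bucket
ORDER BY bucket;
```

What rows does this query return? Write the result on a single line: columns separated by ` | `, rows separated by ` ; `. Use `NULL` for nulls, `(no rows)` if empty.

cold | 4 ; hot | 5

Bucket rows by amount < 125 → 'cold' else 'hot'; count each bucket.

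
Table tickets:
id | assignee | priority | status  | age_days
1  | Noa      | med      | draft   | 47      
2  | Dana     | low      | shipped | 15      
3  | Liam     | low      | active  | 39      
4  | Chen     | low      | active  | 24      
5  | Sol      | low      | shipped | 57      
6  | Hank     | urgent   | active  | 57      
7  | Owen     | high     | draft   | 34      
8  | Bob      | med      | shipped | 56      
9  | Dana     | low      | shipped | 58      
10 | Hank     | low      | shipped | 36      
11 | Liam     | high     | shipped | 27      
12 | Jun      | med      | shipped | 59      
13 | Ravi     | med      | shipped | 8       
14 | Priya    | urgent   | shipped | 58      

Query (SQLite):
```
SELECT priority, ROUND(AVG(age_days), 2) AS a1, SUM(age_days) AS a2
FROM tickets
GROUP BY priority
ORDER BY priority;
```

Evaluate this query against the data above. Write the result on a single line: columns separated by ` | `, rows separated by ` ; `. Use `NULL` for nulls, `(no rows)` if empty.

Group tickets by priority.
Per group compute: ROUND(AVG(age_days), 2), SUM(age_days).
  high: ids {7, 11} → ROUND(AVG(age_days), 2)=30.5, SUM(age_days)=61
  low: ids {2, 3, 4, 5, 9, 10} → ROUND(AVG(age_days), 2)=38.17, SUM(age_days)=229
  med: ids {1, 8, 12, 13} → ROUND(AVG(age_days), 2)=42.5, SUM(age_days)=170
  urgent: ids {6, 14} → ROUND(AVG(age_days), 2)=57.5, SUM(age_days)=115

high | 30.5 | 61 ; low | 38.17 | 229 ; med | 42.5 | 170 ; urgent | 57.5 | 115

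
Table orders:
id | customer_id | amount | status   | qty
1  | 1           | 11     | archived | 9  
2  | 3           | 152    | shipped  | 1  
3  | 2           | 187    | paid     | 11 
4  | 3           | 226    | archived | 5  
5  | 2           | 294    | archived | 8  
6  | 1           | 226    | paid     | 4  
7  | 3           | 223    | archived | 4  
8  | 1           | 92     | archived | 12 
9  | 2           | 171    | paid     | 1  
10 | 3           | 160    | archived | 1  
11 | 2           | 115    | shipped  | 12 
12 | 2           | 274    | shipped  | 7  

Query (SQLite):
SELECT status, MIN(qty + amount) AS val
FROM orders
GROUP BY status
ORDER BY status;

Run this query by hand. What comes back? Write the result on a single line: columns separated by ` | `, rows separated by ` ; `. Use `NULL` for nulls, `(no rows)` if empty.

For each row compute qty + amount.
Group by status; take MIN of the expression per group.
  archived: ids {1, 4, 5, 7, 8, 10} → MIN(qty + amount)=20
  paid: ids {3, 6, 9} → MIN(qty + amount)=172
  shipped: ids {2, 11, 12} → MIN(qty + amount)=127

archived | 20 ; paid | 172 ; shipped | 127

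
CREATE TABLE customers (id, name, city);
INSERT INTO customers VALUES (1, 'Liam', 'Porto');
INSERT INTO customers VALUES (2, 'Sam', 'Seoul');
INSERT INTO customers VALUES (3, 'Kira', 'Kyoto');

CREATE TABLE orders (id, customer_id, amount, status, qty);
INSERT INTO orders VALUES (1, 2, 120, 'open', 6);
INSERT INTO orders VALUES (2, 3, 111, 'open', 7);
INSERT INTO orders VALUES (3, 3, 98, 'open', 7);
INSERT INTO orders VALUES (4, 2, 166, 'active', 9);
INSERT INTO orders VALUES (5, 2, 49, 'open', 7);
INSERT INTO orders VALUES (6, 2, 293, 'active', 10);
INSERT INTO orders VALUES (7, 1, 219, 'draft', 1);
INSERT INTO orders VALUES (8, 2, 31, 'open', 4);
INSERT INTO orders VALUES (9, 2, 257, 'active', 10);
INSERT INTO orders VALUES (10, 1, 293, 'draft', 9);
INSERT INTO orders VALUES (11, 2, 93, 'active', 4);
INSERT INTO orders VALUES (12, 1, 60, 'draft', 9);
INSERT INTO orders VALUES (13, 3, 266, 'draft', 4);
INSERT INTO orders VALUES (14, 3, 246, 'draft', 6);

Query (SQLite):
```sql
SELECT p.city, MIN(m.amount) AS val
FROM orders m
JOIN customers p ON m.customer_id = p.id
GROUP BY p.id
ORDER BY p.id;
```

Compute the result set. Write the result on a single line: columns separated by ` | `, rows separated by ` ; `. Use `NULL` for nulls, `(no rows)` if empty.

Porto | 60 ; Seoul | 31 ; Kyoto | 98

Join each orders row to its customers via customer_id.
Group joined rows by customers.id; compute MIN(m.amount) per group.
  1: ids {7, 10, 12} → MIN(m.amount)=60
  2: ids {1, 4, 5, 6, 8, 9, 11} → MIN(m.amount)=31
  3: ids {2, 3, 13, 14} → MIN(m.amount)=98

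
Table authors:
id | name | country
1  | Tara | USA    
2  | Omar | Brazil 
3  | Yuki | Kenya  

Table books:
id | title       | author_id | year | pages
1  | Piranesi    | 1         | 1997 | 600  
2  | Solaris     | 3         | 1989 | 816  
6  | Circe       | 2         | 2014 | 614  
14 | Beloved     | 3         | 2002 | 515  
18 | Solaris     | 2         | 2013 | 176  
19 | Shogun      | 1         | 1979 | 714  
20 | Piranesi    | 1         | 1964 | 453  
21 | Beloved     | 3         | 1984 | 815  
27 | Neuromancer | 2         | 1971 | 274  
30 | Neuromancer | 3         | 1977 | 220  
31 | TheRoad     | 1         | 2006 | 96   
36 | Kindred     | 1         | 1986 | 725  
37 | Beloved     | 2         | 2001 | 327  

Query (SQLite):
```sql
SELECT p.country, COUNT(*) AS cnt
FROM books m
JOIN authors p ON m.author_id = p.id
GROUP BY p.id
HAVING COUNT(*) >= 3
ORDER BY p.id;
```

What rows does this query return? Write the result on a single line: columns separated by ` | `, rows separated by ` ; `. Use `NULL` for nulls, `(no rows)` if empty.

USA | 5 ; Brazil | 4 ; Kenya | 4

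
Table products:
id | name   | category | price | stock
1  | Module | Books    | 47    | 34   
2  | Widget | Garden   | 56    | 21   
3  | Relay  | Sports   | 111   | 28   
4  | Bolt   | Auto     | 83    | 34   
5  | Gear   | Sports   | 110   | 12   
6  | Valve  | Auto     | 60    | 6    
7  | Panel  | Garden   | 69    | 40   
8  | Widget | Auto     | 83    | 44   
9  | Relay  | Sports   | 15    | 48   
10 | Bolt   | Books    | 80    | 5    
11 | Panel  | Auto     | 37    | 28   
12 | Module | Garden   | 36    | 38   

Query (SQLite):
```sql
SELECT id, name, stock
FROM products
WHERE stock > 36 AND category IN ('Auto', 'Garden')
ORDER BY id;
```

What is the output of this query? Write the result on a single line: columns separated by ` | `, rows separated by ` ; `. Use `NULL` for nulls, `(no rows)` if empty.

7 | Panel | 40 ; 8 | Widget | 44 ; 12 | Module | 38

stock > 36: ids {7, 8, 9, 12}
category IN ('Auto', 'Garden'): ids {2, 4, 6, 7, 8, 11, 12}
Combine with AND.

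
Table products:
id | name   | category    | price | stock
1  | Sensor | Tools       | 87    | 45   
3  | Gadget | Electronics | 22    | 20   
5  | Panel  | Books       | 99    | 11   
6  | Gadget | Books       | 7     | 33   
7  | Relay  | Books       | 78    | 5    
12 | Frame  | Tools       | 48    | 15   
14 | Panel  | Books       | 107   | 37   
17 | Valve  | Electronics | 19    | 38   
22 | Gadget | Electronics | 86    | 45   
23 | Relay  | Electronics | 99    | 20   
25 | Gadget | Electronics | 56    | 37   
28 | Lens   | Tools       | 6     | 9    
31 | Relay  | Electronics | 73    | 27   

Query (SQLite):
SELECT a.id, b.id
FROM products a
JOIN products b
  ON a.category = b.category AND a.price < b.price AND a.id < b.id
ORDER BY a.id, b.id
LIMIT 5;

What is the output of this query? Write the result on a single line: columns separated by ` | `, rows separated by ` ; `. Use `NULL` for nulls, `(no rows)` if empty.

3 | 22 ; 3 | 23 ; 3 | 25 ; 3 | 31 ; 5 | 14

Pairs (a,b) with same category, a.price < b.price, a.id < b.id.
category groups: Books:{5,6,7,14} Electronics:{3,17,22,23,25,31} Tools:{1,12,28}
Ordered by (a.id, b.id); first 5.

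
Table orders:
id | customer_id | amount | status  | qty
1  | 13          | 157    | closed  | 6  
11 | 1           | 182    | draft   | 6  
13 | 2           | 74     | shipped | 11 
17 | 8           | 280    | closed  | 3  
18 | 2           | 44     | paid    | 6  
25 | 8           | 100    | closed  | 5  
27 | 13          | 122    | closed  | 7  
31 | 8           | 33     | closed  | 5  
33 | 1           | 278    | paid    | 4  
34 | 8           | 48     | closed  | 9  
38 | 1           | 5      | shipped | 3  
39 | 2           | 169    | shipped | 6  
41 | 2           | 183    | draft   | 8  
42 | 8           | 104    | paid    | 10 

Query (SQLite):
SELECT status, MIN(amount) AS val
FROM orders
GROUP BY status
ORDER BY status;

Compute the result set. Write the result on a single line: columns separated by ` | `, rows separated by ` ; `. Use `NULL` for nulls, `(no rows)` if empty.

Partition orders by status; compute MIN(amount) within each group.
  closed: ids {1, 17, 25, 27, 31, 34} → MIN(amount)=33
  draft: ids {11, 41} → MIN(amount)=182
  paid: ids {18, 33, 42} → MIN(amount)=44
  shipped: ids {13, 38, 39} → MIN(amount)=5

closed | 33 ; draft | 182 ; paid | 44 ; shipped | 5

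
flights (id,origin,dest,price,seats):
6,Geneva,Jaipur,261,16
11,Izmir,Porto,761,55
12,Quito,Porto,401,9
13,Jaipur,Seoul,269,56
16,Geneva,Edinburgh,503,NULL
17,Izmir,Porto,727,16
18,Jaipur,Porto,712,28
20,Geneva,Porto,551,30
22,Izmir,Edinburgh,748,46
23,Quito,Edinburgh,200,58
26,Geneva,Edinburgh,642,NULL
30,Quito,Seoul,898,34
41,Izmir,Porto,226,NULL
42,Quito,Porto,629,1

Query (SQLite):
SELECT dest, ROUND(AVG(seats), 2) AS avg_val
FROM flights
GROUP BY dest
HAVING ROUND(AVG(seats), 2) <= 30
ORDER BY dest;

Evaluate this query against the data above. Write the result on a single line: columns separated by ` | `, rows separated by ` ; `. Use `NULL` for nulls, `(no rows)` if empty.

Jaipur | 16 ; Porto | 23.17

Partition flights by dest; compute ROUND(AVG(seats), 2) within each group.
HAVING: keep groups where ROUND(AVG(seats), 2) <= 30.
  Edinburgh: ids {16, 22, 23, 26} → ROUND(AVG(seats), 2)=52
  Jaipur: ids {6} → ROUND(AVG(seats), 2)=16
  Porto: ids {11, 12, 17, 18, 20, 41, 42} → ROUND(AVG(seats), 2)=23.17
  Seoul: ids {13, 30} → ROUND(AVG(seats), 2)=45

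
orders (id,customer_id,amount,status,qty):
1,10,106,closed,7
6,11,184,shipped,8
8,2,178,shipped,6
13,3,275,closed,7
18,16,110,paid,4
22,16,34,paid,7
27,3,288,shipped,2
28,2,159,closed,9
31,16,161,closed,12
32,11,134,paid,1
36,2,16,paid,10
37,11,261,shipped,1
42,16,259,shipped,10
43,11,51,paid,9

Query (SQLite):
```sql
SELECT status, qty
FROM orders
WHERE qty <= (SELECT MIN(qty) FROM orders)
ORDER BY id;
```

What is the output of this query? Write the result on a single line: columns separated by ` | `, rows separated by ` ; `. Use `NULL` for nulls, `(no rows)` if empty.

paid | 1 ; shipped | 1

Scalar subquery: MIN(qty) over all orders rows = 1.
Keep rows where qty <= that value.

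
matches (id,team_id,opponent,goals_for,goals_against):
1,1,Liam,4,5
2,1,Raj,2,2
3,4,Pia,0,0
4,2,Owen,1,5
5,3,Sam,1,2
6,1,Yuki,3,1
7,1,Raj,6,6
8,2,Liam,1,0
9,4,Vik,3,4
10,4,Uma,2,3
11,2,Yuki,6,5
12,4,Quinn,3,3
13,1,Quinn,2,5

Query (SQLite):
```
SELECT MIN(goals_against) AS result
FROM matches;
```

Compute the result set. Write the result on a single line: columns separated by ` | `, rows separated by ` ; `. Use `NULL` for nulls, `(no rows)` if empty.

All goals_against values: [5, 2, 0, 5, 2, 1, 6, 0, 4, 3, 5, 3, 5].
MIN of non-NULL values = 0.

0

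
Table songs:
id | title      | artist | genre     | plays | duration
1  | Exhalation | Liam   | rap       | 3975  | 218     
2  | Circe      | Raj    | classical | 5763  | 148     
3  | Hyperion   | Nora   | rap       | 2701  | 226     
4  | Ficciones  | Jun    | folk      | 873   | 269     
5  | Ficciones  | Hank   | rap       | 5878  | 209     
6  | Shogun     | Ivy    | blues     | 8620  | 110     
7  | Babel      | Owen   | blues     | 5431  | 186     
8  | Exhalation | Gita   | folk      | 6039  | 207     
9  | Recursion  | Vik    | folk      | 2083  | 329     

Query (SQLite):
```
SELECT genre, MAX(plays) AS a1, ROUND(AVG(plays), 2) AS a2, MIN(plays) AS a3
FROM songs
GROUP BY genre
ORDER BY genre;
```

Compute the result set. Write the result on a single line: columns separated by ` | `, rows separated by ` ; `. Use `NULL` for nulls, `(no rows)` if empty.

blues | 8620 | 7025.5 | 5431 ; classical | 5763 | 5763 | 5763 ; folk | 6039 | 2998.33 | 873 ; rap | 5878 | 4184.67 | 2701

Group songs by genre.
Per group compute: MAX(plays), ROUND(AVG(plays), 2), MIN(plays).
  blues: ids {6, 7} → MAX(plays)=8620, ROUND(AVG(plays), 2)=7025.5, MIN(plays)=5431
  classical: ids {2} → MAX(plays)=5763, ROUND(AVG(plays), 2)=5763, MIN(plays)=5763
  folk: ids {4, 8, 9} → MAX(plays)=6039, ROUND(AVG(plays), 2)=2998.33, MIN(plays)=873
  rap: ids {1, 3, 5} → MAX(plays)=5878, ROUND(AVG(plays), 2)=4184.67, MIN(plays)=2701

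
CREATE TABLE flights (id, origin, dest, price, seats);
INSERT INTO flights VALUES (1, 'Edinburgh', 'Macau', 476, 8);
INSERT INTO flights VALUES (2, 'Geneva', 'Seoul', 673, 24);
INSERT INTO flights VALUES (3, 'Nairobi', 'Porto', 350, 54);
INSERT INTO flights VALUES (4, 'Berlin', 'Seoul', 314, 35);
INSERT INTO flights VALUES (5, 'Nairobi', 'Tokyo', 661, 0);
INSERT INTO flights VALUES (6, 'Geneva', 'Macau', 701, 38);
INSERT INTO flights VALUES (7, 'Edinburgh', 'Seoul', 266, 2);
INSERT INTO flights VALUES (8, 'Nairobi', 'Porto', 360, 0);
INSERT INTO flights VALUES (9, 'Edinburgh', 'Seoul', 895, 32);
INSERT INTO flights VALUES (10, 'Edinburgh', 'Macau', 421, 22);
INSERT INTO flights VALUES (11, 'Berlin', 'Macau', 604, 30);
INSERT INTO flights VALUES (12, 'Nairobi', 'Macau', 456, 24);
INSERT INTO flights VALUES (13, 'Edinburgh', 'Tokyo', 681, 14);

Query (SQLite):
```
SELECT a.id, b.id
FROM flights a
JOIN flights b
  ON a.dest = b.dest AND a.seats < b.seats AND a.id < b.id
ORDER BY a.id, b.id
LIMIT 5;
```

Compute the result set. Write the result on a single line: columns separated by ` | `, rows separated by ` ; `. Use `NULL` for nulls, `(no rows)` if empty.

Pairs (a,b) with same dest, a.seats < b.seats, a.id < b.id.
dest groups: Macau:{1,6,10,11,12} Porto:{3,8} Seoul:{2,4,7,9} Tokyo:{5,13}
Ordered by (a.id, b.id); first 5.

1 | 6 ; 1 | 10 ; 1 | 11 ; 1 | 12 ; 2 | 4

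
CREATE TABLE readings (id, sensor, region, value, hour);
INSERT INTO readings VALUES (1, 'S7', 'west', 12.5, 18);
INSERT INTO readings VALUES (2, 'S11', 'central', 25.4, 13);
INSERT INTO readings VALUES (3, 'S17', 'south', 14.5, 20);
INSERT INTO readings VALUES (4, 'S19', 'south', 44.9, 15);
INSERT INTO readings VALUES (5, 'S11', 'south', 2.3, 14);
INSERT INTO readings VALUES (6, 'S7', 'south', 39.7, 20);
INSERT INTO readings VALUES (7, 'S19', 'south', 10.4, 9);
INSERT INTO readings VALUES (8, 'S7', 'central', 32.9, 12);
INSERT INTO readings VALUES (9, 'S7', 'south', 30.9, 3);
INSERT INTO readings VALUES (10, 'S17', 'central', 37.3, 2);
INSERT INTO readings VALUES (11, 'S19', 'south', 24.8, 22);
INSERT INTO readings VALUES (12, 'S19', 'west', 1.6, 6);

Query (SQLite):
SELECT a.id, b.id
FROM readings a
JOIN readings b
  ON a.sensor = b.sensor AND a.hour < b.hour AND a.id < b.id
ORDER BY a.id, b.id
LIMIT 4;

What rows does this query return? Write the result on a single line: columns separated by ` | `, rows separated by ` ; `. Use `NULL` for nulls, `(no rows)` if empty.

Pairs (a,b) with same sensor, a.hour < b.hour, a.id < b.id.
sensor groups: S11:{2,5} S17:{3,10} S19:{4,7,11,12} S7:{1,6,8,9}
Ordered by (a.id, b.id); first 4.

1 | 6 ; 2 | 5 ; 4 | 11 ; 7 | 11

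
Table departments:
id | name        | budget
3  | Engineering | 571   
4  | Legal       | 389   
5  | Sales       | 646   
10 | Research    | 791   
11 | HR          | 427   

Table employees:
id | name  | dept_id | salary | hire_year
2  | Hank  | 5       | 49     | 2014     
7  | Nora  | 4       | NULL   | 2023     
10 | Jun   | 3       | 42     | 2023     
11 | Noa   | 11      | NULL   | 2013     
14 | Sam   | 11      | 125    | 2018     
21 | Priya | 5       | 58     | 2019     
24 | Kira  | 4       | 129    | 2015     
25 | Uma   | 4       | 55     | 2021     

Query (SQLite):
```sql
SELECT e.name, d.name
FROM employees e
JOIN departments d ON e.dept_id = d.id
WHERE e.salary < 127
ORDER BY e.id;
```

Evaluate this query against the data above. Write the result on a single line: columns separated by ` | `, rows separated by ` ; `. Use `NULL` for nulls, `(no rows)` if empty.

Hank | Sales ; Jun | Engineering ; Sam | HR ; Priya | Sales ; Uma | Legal

Each employees row matches the departments row where dept_id = departments.id.
Then keep rows with e.salary < 127.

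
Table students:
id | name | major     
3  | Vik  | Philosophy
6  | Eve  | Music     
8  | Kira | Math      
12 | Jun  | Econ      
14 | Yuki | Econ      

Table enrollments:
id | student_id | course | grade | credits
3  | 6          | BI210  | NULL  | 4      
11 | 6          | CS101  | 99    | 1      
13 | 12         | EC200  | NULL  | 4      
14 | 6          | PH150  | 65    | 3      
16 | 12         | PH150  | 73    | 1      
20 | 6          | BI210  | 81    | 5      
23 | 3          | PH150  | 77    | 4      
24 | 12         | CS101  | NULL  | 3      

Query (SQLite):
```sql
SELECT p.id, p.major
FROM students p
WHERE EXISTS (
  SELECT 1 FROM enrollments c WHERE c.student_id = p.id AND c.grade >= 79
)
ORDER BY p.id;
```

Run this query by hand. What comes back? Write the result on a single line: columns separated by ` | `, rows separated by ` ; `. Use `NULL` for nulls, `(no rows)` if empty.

For each students row, check whether any enrollments with matching student_id has grade >= 79.
Keep rows where that is true.

6 | Music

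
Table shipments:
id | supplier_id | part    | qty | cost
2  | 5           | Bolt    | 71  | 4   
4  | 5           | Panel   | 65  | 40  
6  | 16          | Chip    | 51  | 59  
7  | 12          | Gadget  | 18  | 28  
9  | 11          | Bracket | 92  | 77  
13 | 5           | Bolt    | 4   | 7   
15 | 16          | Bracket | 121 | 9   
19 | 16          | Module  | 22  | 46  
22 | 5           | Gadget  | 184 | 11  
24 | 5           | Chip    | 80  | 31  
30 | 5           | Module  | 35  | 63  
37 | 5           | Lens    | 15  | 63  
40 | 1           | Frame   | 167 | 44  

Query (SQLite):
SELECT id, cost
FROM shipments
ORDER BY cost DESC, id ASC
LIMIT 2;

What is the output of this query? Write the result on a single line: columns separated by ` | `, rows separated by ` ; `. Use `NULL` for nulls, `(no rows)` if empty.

Sort by cost desc, tiebreak id asc: (77, id=9), (63, id=30), (63, id=37), (59, id=6), (46, id=19) …. Take first 2.

9 | 77 ; 30 | 63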